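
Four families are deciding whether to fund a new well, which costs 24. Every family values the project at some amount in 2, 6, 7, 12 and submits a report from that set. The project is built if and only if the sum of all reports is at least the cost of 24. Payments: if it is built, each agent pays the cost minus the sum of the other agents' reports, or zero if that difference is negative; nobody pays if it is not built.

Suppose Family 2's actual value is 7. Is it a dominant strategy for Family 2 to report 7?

Yes

Check each profile of the others' reports and compare truth against every alternative report.
Others report (2, 12, 12): truth gives 7, best alternative gives 7.
Others report (6, 6, 12): truth gives 7, best alternative gives 7.
Others report (6, 7, 12): truth gives 7, best alternative gives 7.
Others report (6, 12, 6): truth gives 7, best alternative gives 7.
Others report (6, 12, 7): truth gives 7, best alternative gives 7.
Others report (6, 12, 12): truth gives 7, best alternative gives 7.
(Remaining 58 profiles checked similarly; truth is weakly best in each.)
In every case the truthful report is at least as good as any alternative, so it is a dominant strategy.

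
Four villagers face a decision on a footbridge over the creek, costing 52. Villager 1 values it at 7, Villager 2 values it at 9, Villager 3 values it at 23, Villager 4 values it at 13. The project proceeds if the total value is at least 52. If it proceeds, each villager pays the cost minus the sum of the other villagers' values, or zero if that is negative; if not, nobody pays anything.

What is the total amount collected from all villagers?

52

Total value 52 ≥ cost 52, so it is built.
Villager 1: others sum to 45; max(0, 52 - 45) = 7.
Villager 2: others sum to 43; max(0, 52 - 43) = 9.
Villager 3: others sum to 29; max(0, 52 - 29) = 23.
Villager 4: others sum to 39; max(0, 52 - 39) = 13.
Total collected = 7 + 9 + 23 + 13 = 52.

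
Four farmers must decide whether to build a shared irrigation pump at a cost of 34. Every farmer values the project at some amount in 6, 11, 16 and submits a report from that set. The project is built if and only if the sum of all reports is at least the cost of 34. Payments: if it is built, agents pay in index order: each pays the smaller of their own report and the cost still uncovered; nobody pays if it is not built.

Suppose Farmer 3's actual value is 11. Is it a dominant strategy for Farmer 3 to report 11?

No

Consider the case where Farmer 1 reports 6, Farmer 2 reports 6 and Farmer 4 reports 16.
Truthful report 11: project built, pays 11, utility 11 - 11 = 0.
Report 6 instead: project built, pays 6, utility 11 - 6 = 5.
Since 5 > 0, reporting 6 is strictly better here, so truthful reporting is not dominant.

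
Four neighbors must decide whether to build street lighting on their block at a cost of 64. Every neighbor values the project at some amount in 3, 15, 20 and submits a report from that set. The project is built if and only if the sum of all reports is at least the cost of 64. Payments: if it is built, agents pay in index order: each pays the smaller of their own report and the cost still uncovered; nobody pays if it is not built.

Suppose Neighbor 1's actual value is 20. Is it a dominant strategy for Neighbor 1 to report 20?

No

Consider the case where Neighbor 2 reports 15, Neighbor 3 reports 15 and Neighbor 4 reports 20.
Truthful report 20: project built, pays 20, utility 20 - 20 = 0.
Report 15 instead: project built, pays 15, utility 20 - 15 = 5.
Since 5 > 0, reporting 15 is strictly better here, so truthful reporting is not dominant.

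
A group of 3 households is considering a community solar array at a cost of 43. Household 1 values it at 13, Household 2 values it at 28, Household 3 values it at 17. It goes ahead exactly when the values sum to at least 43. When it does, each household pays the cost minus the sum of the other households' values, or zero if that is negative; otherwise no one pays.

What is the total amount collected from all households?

15

Total value 58 ≥ cost 43, so it is built.
Household 1: others sum to 45; max(0, 43 - 45) = 0.
Household 2: others sum to 30; max(0, 43 - 30) = 13.
Household 3: others sum to 41; max(0, 43 - 41) = 2.
Total collected = 0 + 13 + 2 = 15.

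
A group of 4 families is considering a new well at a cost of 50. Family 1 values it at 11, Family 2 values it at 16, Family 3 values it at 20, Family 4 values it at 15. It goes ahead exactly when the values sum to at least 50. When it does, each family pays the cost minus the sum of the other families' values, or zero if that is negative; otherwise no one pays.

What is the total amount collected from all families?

15

Total value 62 ≥ cost 50, so it is built.
Family 1: others sum to 51; max(0, 50 - 51) = 0.
Family 2: others sum to 46; max(0, 50 - 46) = 4.
Family 3: others sum to 42; max(0, 50 - 42) = 8.
Family 4: others sum to 47; max(0, 50 - 47) = 3.
Total collected = 0 + 4 + 8 + 3 = 15.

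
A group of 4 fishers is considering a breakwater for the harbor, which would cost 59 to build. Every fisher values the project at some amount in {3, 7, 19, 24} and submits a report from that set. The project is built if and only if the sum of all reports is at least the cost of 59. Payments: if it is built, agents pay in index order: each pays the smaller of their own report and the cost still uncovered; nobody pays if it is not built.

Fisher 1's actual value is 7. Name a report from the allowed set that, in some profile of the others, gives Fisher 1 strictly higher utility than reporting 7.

Suppose Fisher 2 reports 19, Fisher 3 reports 19 and Fisher 4 reports 19.
Report 7: project built, pays 7, utility 7 - 7 = 0.
Report 3: project built, pays 3, utility 7 - 3 = 4.
So reporting 3 beats truth here (4 > 0).

3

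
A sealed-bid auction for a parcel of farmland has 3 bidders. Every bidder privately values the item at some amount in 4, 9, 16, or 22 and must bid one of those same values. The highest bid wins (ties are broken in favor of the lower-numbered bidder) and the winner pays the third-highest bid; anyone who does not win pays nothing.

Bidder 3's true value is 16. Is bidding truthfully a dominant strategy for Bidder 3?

Consider the case where Bidder 1 bids 4 and Bidder 2 bids 16.
Truthful bid 16: loses, pays 0, utility 0.
Bid 22 instead: wins, pays 4, utility 16 - 4 = 12.
Since 12 > 0, bidding 22 is strictly better here, so truthful bidding is not dominant.

No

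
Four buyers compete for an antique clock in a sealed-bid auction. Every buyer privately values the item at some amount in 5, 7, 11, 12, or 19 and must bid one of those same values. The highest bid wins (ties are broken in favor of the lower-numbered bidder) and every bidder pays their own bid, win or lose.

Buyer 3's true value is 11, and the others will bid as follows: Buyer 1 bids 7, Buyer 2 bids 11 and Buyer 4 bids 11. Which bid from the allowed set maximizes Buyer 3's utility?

12

Bid 5: loses but pays 5, utility -5.
Bid 7: loses but pays 7, utility -7.
Bid 11: loses but pays 11, utility -11.
Bid 12: wins, pays 12, utility 11 - 12 = -1.
Bid 19: wins, pays 19, utility 11 - 19 = -8.
The best choice is 12 with utility -1.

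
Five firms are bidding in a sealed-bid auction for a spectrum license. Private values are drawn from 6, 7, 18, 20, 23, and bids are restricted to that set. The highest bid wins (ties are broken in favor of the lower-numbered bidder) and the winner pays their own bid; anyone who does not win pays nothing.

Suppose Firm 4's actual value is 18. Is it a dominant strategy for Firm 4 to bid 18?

Consider the case where Firm 1 bids 6, Firm 2 bids 6, Firm 3 bids 6 and Firm 5 bids 6.
Truthful bid 18: wins, pays 18, utility 18 - 18 = 0.
Bid 7 instead: wins, pays 7, utility 18 - 7 = 11.
Since 11 > 0, bidding 7 is strictly better here, so truthful bidding is not dominant.

No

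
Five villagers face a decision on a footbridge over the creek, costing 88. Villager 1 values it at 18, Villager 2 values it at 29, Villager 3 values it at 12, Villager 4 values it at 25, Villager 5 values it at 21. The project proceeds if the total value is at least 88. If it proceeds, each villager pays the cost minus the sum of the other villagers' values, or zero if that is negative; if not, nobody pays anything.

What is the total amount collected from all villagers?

Total value 105 ≥ cost 88, so it is built.
Villager 1: others sum to 87; max(0, 88 - 87) = 1.
Villager 2: others sum to 76; max(0, 88 - 76) = 12.
Villager 3: others sum to 93; max(0, 88 - 93) = 0.
Villager 4: others sum to 80; max(0, 88 - 80) = 8.
Villager 5: others sum to 84; max(0, 88 - 84) = 4.
Total collected = 1 + 12 + 0 + 8 + 4 = 25.

25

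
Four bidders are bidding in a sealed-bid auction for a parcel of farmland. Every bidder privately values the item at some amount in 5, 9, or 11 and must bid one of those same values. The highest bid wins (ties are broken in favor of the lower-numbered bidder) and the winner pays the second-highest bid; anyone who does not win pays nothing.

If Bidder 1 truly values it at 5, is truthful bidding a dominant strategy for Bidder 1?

Yes

Check each profile of the others' bids and compare truth against every alternative bid.
Others bid (5, 5, 9): truth gives 0, best alternative gives -4.
Others bid (5, 9, 5): truth gives 0, best alternative gives -4.
Others bid (5, 9, 9): truth gives 0, best alternative gives -4.
Others bid (9, 5, 5): truth gives 0, best alternative gives -4.
Others bid (9, 5, 9): truth gives 0, best alternative gives -4.
Others bid (9, 9, 5): truth gives 0, best alternative gives -4.
(Remaining 21 profiles checked similarly; truth is weakly best in each.)
In every case the truthful bid is at least as good as any alternative, so it is a dominant strategy.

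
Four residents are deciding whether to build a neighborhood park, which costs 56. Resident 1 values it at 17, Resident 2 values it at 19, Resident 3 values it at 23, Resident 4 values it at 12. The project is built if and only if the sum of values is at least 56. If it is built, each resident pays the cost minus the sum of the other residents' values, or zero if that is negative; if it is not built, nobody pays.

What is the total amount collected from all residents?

14

Total value 71 ≥ cost 56, so it is built.
Resident 1: others sum to 54; max(0, 56 - 54) = 2.
Resident 2: others sum to 52; max(0, 56 - 52) = 4.
Resident 3: others sum to 48; max(0, 56 - 48) = 8.
Resident 4: others sum to 59; max(0, 56 - 59) = 0.
Total collected = 2 + 4 + 8 + 0 = 14.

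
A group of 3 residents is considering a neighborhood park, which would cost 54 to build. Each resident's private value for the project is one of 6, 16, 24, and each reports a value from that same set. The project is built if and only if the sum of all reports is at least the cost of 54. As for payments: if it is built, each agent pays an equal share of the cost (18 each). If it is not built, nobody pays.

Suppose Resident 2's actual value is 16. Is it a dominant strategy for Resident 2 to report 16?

No

Consider the case where Resident 1 reports 16 and Resident 3 reports 24.
Truthful report 16: project built, pays 18, utility 16 - 18 = -2.
Report 6 instead: project not built, utility 0.
Since 0 > -2, reporting 6 is strictly better here, so truthful reporting is not dominant.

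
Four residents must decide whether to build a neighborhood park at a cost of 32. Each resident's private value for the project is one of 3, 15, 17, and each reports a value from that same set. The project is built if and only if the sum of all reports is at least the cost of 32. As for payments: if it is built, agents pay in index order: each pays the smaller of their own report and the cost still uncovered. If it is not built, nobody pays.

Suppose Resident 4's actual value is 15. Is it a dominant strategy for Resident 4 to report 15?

Yes

Check each profile of the others' reports and compare truth against every alternative report.
Others report (3, 15, 15): truth gives 15, best alternative gives 15.
Others report (3, 15, 17): truth gives 15, best alternative gives 15.
Others report (3, 17, 15): truth gives 15, best alternative gives 15.
Others report (3, 17, 17): truth gives 15, best alternative gives 15.
Others report (15, 3, 15): truth gives 15, best alternative gives 15.
Others report (15, 3, 17): truth gives 15, best alternative gives 15.
(Remaining 21 profiles checked similarly; truth is weakly best in each.)
In every case the truthful report is at least as good as any alternative, so it is a dominant strategy.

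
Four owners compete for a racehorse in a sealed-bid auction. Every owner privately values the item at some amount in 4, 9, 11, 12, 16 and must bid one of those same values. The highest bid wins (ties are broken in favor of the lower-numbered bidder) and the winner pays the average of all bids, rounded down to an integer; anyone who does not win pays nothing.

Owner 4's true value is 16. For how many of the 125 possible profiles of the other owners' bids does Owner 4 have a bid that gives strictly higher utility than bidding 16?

27

Others bid (4, 4, 4): truth gives 9; bid 9 gives 11 > 9. Violating.
Others bid (4, 4, 9): truth gives 8; bid 11 gives 9 > 8. Violating.
Others bid (4, 4, 11): truth gives 8; bid 12 gives 9 > 8. Violating.
Others bid (4, 9, 4): truth gives 8; bid 11 gives 9 > 8. Violating.
Others bid (4, 4, 12): truth gives 7; no alternative beats it.
Others bid (4, 4, 16): truth gives 0; no alternative beats it.
(Checking all 125 profiles: 27 have a profitable deviation, 98 do not.)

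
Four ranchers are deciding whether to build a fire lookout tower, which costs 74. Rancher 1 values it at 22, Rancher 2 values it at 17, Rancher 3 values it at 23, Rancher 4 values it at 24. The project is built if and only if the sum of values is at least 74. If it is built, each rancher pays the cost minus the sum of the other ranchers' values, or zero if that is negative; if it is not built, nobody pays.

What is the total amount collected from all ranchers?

Total value 86 ≥ cost 74, so it is built.
Rancher 1: others sum to 64; max(0, 74 - 64) = 10.
Rancher 2: others sum to 69; max(0, 74 - 69) = 5.
Rancher 3: others sum to 63; max(0, 74 - 63) = 11.
Rancher 4: others sum to 62; max(0, 74 - 62) = 12.
Total collected = 10 + 5 + 11 + 12 = 38.

38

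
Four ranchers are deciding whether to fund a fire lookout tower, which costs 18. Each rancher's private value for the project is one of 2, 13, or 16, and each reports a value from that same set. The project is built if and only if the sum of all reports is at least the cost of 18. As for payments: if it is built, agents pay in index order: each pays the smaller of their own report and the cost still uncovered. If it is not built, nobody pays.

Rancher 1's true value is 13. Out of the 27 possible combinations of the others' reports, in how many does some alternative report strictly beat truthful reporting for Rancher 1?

26

Others report (2, 2, 13): truth gives 0; report 2 gives 11 > 0. Violating.
Others report (2, 2, 16): truth gives 0; report 2 gives 11 > 0. Violating.
Others report (2, 13, 2): truth gives 0; report 2 gives 11 > 0. Violating.
Others report (2, 13, 13): truth gives 0; report 2 gives 11 > 0. Violating.
Others report (2, 2, 2): truth gives 0; no alternative beats it.
(Checking all 27 profiles: 26 have a profitable deviation, 1 does not.)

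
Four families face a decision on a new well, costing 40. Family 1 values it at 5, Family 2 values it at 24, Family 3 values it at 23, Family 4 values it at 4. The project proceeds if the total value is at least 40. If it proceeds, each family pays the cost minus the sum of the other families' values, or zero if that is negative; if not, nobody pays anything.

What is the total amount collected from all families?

15

Total value 56 ≥ cost 40, so it is built.
Family 1: others sum to 51; max(0, 40 - 51) = 0.
Family 2: others sum to 32; max(0, 40 - 32) = 8.
Family 3: others sum to 33; max(0, 40 - 33) = 7.
Family 4: others sum to 52; max(0, 40 - 52) = 0.
Total collected = 0 + 8 + 7 + 0 = 15.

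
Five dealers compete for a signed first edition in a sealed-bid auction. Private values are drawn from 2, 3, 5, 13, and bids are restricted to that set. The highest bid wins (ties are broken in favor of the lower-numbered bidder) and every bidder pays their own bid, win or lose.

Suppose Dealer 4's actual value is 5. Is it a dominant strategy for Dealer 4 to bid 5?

No

Consider the case where Dealer 1 bids 2, Dealer 2 bids 2, Dealer 3 bids 2 and Dealer 5 bids 2.
Truthful bid 5: wins, pays 5, utility 5 - 5 = 0.
Bid 3 instead: wins, pays 3, utility 5 - 3 = 2.
Since 2 > 0, bidding 3 is strictly better here, so truthful bidding is not dominant.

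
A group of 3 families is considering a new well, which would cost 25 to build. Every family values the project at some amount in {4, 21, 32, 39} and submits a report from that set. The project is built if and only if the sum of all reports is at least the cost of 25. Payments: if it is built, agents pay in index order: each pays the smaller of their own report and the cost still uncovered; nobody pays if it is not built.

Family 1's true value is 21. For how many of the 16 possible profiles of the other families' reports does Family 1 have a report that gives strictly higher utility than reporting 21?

Others report (4, 21): truth gives 0; report 4 gives 17 > 0. Violating.
Others report (4, 32): truth gives 0; report 4 gives 17 > 0. Violating.
Others report (4, 39): truth gives 0; report 4 gives 17 > 0. Violating.
Others report (21, 4): truth gives 0; report 4 gives 17 > 0. Violating.
Others report (4, 4): truth gives 0; no alternative beats it.
(Checking all 16 profiles: 15 have a profitable deviation, 1 does not.)

15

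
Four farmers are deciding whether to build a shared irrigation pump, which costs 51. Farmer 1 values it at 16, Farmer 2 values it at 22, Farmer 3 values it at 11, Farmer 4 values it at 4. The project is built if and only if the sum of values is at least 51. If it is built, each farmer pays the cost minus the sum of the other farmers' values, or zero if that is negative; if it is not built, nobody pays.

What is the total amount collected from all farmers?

45

Total value 53 ≥ cost 51, so it is built.
Farmer 1: others sum to 37; max(0, 51 - 37) = 14.
Farmer 2: others sum to 31; max(0, 51 - 31) = 20.
Farmer 3: others sum to 42; max(0, 51 - 42) = 9.
Farmer 4: others sum to 49; max(0, 51 - 49) = 2.
Total collected = 14 + 20 + 9 + 2 = 45.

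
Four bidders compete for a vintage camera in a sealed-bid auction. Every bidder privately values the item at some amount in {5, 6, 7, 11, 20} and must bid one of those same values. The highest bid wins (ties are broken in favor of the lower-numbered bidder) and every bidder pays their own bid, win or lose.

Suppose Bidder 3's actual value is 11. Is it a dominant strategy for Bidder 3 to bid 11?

Consider the case where Bidder 1 bids 5, Bidder 2 bids 5 and Bidder 4 bids 5.
Truthful bid 11: wins, pays 11, utility 11 - 11 = 0.
Bid 6 instead: wins, pays 6, utility 11 - 6 = 5.
Since 5 > 0, bidding 6 is strictly better here, so truthful bidding is not dominant.

No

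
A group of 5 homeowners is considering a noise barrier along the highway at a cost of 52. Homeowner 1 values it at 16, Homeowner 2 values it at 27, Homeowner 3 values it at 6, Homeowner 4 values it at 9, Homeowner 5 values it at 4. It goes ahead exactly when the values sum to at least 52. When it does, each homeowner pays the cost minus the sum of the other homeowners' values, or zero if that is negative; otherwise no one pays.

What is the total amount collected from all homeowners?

Total value 62 ≥ cost 52, so it is built.
Homeowner 1: others sum to 46; max(0, 52 - 46) = 6.
Homeowner 2: others sum to 35; max(0, 52 - 35) = 17.
Homeowner 3: others sum to 56; max(0, 52 - 56) = 0.
Homeowner 4: others sum to 53; max(0, 52 - 53) = 0.
Homeowner 5: others sum to 58; max(0, 52 - 58) = 0.
Total collected = 6 + 17 + 0 + 0 + 0 = 23.

23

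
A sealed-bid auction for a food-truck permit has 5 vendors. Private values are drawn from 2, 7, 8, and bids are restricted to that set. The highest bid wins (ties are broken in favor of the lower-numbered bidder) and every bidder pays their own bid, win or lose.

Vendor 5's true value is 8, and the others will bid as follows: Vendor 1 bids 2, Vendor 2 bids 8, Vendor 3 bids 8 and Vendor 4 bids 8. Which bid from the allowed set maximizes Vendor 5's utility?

2

Bid 2: loses but pays 2, utility -2.
Bid 7: loses but pays 7, utility -7.
Bid 8: loses but pays 8, utility -8.
The best choice is 2 with utility -2.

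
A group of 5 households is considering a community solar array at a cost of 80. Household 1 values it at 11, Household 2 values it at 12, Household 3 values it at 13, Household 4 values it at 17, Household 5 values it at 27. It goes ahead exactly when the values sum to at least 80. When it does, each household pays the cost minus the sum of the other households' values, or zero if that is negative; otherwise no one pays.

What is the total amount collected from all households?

80

Total value 80 ≥ cost 80, so it is built.
Household 1: others sum to 69; max(0, 80 - 69) = 11.
Household 2: others sum to 68; max(0, 80 - 68) = 12.
Household 3: others sum to 67; max(0, 80 - 67) = 13.
Household 4: others sum to 63; max(0, 80 - 63) = 17.
Household 5: others sum to 53; max(0, 80 - 53) = 27.
Total collected = 11 + 12 + 13 + 17 + 27 = 80.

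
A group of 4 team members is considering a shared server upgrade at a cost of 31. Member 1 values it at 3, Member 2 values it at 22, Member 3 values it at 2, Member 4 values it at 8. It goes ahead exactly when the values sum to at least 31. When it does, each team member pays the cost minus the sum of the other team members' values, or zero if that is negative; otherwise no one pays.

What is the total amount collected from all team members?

22

Total value 35 ≥ cost 31, so it is built.
Member 1: others sum to 32; max(0, 31 - 32) = 0.
Member 2: others sum to 13; max(0, 31 - 13) = 18.
Member 3: others sum to 33; max(0, 31 - 33) = 0.
Member 4: others sum to 27; max(0, 31 - 27) = 4.
Total collected = 0 + 18 + 0 + 4 = 22.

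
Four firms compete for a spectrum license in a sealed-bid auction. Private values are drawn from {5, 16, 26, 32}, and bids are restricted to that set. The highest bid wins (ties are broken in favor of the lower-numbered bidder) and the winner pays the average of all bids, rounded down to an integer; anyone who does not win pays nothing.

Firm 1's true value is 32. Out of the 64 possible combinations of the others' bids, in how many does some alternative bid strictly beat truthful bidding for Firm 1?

27

Others bid (5, 5, 5): truth gives 21; bid 5 gives 27 > 21. Violating.
Others bid (5, 5, 16): truth gives 18; bid 16 gives 22 > 18. Violating.
Others bid (5, 5, 26): truth gives 15; bid 26 gives 17 > 15. Violating.
Others bid (5, 16, 5): truth gives 18; bid 16 gives 22 > 18. Violating.
Others bid (5, 5, 32): truth gives 14; no alternative beats it.
Others bid (5, 16, 32): truth gives 11; no alternative beats it.
(Checking all 64 profiles: 27 have a profitable deviation, 37 do not.)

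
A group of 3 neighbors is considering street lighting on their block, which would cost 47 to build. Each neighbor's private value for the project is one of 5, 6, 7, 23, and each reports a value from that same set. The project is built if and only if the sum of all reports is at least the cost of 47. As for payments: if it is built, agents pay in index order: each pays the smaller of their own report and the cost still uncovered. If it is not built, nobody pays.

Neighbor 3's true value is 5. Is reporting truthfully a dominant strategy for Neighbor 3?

Check each profile of the others' reports and compare truth against every alternative report.
Others report (23, 23): truth gives 4, best alternative gives 4.
Others report (5, 5): truth gives 0, best alternative gives 0.
Others report (5, 6): truth gives 0, best alternative gives 0.
Others report (5, 7): truth gives 0, best alternative gives 0.
Others report (5, 23): truth gives 0, best alternative gives 0.
Others report (6, 5): truth gives 0, best alternative gives 0.
(Remaining 10 profiles checked similarly; truth is weakly best in each.)
In every case the truthful report is at least as good as any alternative, so it is a dominant strategy.

Yes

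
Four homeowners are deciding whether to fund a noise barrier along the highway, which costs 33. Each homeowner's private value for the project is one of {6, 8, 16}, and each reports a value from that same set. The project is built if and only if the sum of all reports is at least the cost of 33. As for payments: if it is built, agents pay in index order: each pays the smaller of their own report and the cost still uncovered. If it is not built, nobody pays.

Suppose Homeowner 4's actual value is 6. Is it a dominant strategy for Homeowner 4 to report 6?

Yes

Check each profile of the others' reports and compare truth against every alternative report.
Others report (6, 16, 16): truth gives 6, best alternative gives 6.
Others report (8, 16, 16): truth gives 6, best alternative gives 6.
Others report (16, 6, 16): truth gives 6, best alternative gives 6.
Others report (16, 8, 16): truth gives 6, best alternative gives 6.
Others report (16, 16, 6): truth gives 6, best alternative gives 6.
Others report (16, 16, 8): truth gives 6, best alternative gives 6.
(Remaining 21 profiles checked similarly; truth is weakly best in each.)
In every case the truthful report is at least as good as any alternative, so it is a dominant strategy.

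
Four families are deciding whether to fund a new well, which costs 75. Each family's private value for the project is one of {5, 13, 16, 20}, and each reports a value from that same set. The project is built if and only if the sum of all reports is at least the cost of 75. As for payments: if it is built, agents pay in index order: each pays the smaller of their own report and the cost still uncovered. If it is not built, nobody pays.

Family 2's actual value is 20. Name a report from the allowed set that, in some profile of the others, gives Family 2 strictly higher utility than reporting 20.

16

Suppose Family 1 reports 20, Family 3 reports 20 and Family 4 reports 20.
Report 20: project built, pays 20, utility 20 - 20 = 0.
Report 16: project built, pays 16, utility 20 - 16 = 4.
So reporting 16 beats truth here (4 > 0).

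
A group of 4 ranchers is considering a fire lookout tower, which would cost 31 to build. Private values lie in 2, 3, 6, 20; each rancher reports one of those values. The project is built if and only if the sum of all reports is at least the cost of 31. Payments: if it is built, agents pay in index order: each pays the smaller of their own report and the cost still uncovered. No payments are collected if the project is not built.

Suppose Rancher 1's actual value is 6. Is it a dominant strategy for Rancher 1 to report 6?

Consider the case where Rancher 2 reports 2, Rancher 3 reports 6 and Rancher 4 reports 20.
Truthful report 6: project built, pays 6, utility 6 - 6 = 0.
Report 3 instead: project built, pays 3, utility 6 - 3 = 3.
Since 3 > 0, reporting 3 is strictly better here, so truthful reporting is not dominant.

No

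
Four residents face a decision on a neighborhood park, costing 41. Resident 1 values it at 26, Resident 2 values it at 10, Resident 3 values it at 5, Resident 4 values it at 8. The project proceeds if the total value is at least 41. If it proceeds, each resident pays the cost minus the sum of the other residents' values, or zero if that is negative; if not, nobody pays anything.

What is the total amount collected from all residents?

Total value 49 ≥ cost 41, so it is built.
Resident 1: others sum to 23; max(0, 41 - 23) = 18.
Resident 2: others sum to 39; max(0, 41 - 39) = 2.
Resident 3: others sum to 44; max(0, 41 - 44) = 0.
Resident 4: others sum to 41; max(0, 41 - 41) = 0.
Total collected = 18 + 2 + 0 + 0 = 20.

20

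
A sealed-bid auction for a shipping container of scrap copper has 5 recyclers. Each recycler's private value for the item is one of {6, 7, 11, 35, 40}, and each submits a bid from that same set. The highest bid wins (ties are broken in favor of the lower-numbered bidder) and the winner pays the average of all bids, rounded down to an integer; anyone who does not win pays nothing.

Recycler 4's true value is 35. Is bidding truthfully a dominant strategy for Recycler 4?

No

Consider the case where Recycler 1 bids 6, Recycler 2 bids 6, Recycler 3 bids 6 and Recycler 5 bids 6.
Truthful bid 35: wins, pays 11, utility 35 - 11 = 24.
Bid 7 instead: wins, pays 6, utility 35 - 6 = 29.
Since 29 > 24, bidding 7 is strictly better here, so truthful bidding is not dominant.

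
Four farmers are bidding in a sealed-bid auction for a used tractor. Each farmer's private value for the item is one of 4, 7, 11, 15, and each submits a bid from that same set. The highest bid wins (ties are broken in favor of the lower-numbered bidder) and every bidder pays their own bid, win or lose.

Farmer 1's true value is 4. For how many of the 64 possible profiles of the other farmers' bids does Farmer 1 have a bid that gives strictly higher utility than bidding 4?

7

Others bid (4, 4, 7): truth gives -4; bid 7 gives -3 > -4. Violating.
Others bid (4, 7, 4): truth gives -4; bid 7 gives -3 > -4. Violating.
Others bid (4, 7, 7): truth gives -4; bid 7 gives -3 > -4. Violating.
Others bid (7, 4, 4): truth gives -4; bid 7 gives -3 > -4. Violating.
Others bid (4, 4, 4): truth gives 0; no alternative beats it.
Others bid (4, 4, 11): truth gives -4; no alternative beats it.
(Checking all 64 profiles: 7 have a profitable deviation, 57 do not.)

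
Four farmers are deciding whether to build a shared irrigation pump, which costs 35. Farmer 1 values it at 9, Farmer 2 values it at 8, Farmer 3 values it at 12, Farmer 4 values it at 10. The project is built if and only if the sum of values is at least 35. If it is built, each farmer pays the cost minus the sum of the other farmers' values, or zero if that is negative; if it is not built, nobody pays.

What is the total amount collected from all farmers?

Total value 39 ≥ cost 35, so it is built.
Farmer 1: others sum to 30; max(0, 35 - 30) = 5.
Farmer 2: others sum to 31; max(0, 35 - 31) = 4.
Farmer 3: others sum to 27; max(0, 35 - 27) = 8.
Farmer 4: others sum to 29; max(0, 35 - 29) = 6.
Total collected = 5 + 4 + 8 + 6 = 23.

23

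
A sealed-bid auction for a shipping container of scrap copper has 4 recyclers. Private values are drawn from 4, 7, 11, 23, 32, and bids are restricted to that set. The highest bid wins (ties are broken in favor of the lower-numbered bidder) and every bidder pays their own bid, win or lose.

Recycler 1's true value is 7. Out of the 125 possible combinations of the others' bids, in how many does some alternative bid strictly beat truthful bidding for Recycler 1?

Others bid (4, 4, 4): truth gives 0; bid 4 gives 3 > 0. Violating.
Others bid (4, 4, 11): truth gives -7; bid 4 gives -4 > -7. Violating.
Others bid (4, 4, 23): truth gives -7; bid 4 gives -4 > -7. Violating.
Others bid (4, 4, 32): truth gives -7; bid 4 gives -4 > -7. Violating.
Others bid (4, 4, 7): truth gives 0; no alternative beats it.
Others bid (4, 7, 4): truth gives 0; no alternative beats it.
(Checking all 125 profiles: 118 have a profitable deviation, 7 do not.)

118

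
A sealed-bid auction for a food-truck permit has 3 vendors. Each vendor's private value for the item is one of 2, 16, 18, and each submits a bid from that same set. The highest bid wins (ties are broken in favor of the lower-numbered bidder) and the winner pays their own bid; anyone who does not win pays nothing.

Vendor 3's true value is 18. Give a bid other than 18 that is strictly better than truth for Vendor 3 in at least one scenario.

16

Suppose Vendor 1 bids 2 and Vendor 2 bids 2.
Bid 18: wins, pays 18, utility 18 - 18 = 0.
Bid 16: wins, pays 16, utility 18 - 16 = 2.
So bidding 16 beats truth here (2 > 0).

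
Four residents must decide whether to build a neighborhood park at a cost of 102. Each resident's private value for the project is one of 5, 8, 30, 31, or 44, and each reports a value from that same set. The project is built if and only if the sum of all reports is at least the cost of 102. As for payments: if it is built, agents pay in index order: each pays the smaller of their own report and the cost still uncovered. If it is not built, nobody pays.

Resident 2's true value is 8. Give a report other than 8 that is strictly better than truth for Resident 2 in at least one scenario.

5

Suppose Resident 1 reports 30, Resident 3 reports 30 and Resident 4 reports 44.
Report 8: project built, pays 8, utility 8 - 8 = 0.
Report 5: project built, pays 5, utility 8 - 5 = 3.
So reporting 5 beats truth here (3 > 0).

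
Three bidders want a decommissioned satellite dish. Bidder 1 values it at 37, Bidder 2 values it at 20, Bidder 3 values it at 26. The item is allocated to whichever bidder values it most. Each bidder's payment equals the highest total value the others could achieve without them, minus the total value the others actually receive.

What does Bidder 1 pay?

26

Bidder 1 has the highest value and receives the item.
Without Bidder 1, the item would go to the next-highest value, 26, so the others could achieve 26.
With Bidder 1 present and winning, the others receive nothing, so their total is 0.
Payment = 26 - 0 = 26.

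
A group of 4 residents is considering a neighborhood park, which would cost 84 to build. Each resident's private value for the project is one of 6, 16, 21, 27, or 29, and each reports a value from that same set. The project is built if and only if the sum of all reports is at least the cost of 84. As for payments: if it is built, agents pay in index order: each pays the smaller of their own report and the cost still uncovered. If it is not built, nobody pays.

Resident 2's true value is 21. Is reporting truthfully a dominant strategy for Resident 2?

No

Consider the case where Resident 1 reports 16, Resident 3 reports 27 and Resident 4 reports 27.
Truthful report 21: project built, pays 21, utility 21 - 21 = 0.
Report 16 instead: project built, pays 16, utility 21 - 16 = 5.
Since 5 > 0, reporting 16 is strictly better here, so truthful reporting is not dominant.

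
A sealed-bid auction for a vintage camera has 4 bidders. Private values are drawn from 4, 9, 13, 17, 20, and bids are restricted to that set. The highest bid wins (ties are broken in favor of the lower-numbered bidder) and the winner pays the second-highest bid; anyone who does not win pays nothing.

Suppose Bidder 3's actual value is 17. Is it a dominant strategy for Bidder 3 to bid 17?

Yes

Check each profile of the others' bids and compare truth against every alternative bid.
Others bid (4, 4, 4): truth gives 13, best alternative gives 13.
Others bid (4, 4, 9): truth gives 8, best alternative gives 8.
Others bid (4, 9, 4): truth gives 8, best alternative gives 8.
Others bid (4, 9, 9): truth gives 8, best alternative gives 8.
Others bid (9, 4, 4): truth gives 8, best alternative gives 8.
Others bid (9, 4, 9): truth gives 8, best alternative gives 8.
(Remaining 119 profiles checked similarly; truth is weakly best in each.)
In every case the truthful bid is at least as good as any alternative, so it is a dominant strategy.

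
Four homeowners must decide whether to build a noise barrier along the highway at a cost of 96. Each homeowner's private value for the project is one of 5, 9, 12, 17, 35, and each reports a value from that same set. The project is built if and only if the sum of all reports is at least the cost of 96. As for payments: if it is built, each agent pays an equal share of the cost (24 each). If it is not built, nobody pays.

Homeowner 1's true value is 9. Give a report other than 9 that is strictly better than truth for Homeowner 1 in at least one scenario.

5

Suppose Homeowner 2 reports 17, Homeowner 3 reports 35 and Homeowner 4 reports 35.
Report 9: project built, pays 24, utility 9 - 24 = -15.
Report 5: project not built, utility 0.
So reporting 5 beats truth here (0 > -15).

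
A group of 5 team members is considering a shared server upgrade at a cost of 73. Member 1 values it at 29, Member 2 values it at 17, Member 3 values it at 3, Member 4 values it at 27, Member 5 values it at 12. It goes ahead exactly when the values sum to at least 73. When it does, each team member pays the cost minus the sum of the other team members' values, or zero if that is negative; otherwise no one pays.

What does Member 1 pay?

14

Total value 88 ≥ cost 73, so the project is built.
The other team members' values sum to 59.
Cost minus that sum is 73 - 59 = 14.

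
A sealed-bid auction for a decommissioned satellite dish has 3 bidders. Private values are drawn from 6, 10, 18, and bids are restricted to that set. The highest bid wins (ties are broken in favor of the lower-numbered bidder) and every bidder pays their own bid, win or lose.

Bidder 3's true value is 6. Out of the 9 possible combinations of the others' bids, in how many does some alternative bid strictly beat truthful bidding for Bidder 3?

Others bid (6, 6): truth gives -6; bid 10 gives -4 > -6. Violating.
Others bid (6, 10): truth gives -6; no alternative beats it.
Others bid (6, 18): truth gives -6; no alternative beats it.
(Checking all 9 profiles: 1 has a profitable deviation, 8 do not.)

1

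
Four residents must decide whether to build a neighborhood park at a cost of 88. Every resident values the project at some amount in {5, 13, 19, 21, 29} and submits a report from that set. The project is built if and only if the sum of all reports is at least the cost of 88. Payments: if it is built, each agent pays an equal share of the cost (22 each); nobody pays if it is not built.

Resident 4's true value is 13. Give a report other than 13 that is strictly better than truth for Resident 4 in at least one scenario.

5

Suppose Resident 1 reports 19, Resident 2 reports 29 and Resident 3 reports 29.
Report 13: project built, pays 22, utility 13 - 22 = -9.
Report 5: project not built, utility 0.
So reporting 5 beats truth here (0 > -9).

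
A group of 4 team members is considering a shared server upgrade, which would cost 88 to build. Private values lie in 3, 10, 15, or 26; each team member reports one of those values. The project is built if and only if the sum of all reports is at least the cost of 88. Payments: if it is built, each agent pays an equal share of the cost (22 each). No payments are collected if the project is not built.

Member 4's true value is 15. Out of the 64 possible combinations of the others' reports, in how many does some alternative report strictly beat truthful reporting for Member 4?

Others report (26, 26, 26): truth gives -7; report 3 gives 0 > -7. Violating.
Others report (3, 3, 3): truth gives 0; no alternative beats it.
Others report (3, 3, 10): truth gives 0; no alternative beats it.
(Checking all 64 profiles: 1 has a profitable deviation, 63 do not.)

1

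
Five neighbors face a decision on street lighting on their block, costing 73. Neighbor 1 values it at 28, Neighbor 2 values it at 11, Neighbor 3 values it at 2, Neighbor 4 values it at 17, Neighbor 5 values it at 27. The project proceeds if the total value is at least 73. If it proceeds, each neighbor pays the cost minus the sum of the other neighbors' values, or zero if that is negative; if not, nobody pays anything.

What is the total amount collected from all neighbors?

36

Total value 85 ≥ cost 73, so it is built.
Neighbor 1: others sum to 57; max(0, 73 - 57) = 16.
Neighbor 2: others sum to 74; max(0, 73 - 74) = 0.
Neighbor 3: others sum to 83; max(0, 73 - 83) = 0.
Neighbor 4: others sum to 68; max(0, 73 - 68) = 5.
Neighbor 5: others sum to 58; max(0, 73 - 58) = 15.
Total collected = 16 + 0 + 0 + 5 + 15 = 36.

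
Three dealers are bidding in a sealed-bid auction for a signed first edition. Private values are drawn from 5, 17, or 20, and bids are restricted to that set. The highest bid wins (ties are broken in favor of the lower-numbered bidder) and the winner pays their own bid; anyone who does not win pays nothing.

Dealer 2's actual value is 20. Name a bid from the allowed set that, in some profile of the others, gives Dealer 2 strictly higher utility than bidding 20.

Suppose Dealer 1 bids 5 and Dealer 3 bids 5.
Bid 20: wins, pays 20, utility 20 - 20 = 0.
Bid 17: wins, pays 17, utility 20 - 17 = 3.
So bidding 17 beats truth here (3 > 0).

17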